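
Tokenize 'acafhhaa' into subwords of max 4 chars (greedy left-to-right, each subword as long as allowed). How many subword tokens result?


'acafhhaa' has 8 characters.
Chunking with max size 4:
  Chunk 1: 'acaf' (positions 0-3)
  Chunk 2: 'hhaa' (positions 4-7)
Total chunks: ceil(8 / 4) = 2

2


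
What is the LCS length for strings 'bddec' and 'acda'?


DP table for LCS of 'bddec' and 'acda':
       a  c  d  a
    0  0  0  0  0
  b 0  0  0  0  0
  d 0  0  0  1  1
  d 0  0  0  1  1
  e 0  0  0  1  1
  c 0  0  1  1  1
LCS: 'd'
LCS length = 1

1


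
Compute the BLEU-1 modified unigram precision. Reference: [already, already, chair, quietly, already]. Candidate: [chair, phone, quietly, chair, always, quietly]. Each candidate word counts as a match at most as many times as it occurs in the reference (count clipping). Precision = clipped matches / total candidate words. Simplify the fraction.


Reference word counts: {'already': 3, 'chair': 1, 'quietly': 1}
Checking each candidate word (with clipping):
  'chair' -> in reference (ref count 1, used 1/1) -> match (matches: 1)
  'phone' -> not in reference -> no match (matches: 1)
  'quietly' -> in reference (ref count 1, used 1/1) -> match (matches: 2)
  'chair' -> ref count 1 already used up (1/1) -> clipped, no match (matches: 2)
  'always' -> not in reference -> no match (matches: 2)
  'quietly' -> ref count 1 already used up (1/1) -> clipped, no match (matches: 2)
Clipped matches: 2, Candidate length: 6
Precision = 2/6 = 1/3

1/3


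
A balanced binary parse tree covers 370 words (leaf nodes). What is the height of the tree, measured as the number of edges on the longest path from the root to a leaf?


In a balanced binary tree with n leaves the deepest leaf is ceil(log2(n)) edges below the root.
log2(370) = 8.5314
ceil(8.5314) = 9
height (edges) = 9

9


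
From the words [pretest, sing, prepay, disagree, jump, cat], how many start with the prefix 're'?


Checking each word for prefix 're':
  'pretest' -> no (count: 0)
  'sing' -> no (count: 0)
  'prepay' -> no (count: 0)
  'disagree' -> no (count: 0)
  'jump' -> no (count: 0)
  'cat' -> no (count: 0)
Total with prefix 're': 0

0


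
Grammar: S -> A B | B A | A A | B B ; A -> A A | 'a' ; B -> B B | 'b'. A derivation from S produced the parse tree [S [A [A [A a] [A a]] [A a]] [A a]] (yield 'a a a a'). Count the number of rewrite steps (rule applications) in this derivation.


Every bracketed nonterminal node [X ...] in the tree is produced by exactly one rule application.
Reading the tree off as a leftmost derivation:
  Step 1: S  =>  A A   (applied S -> A A)
  Step 2: A A  =>  A A A   (applied A -> A A)
  Step 3: A A A  =>  A A A A   (applied A -> A A)
  Step 4: A A A A  =>  a A A A   (applied A -> a)
  Step 5: a A A A  =>  a a A A   (applied A -> a)
  Step 6: a a A A  =>  a a a A   (applied A -> a)
  Step 7: a a a A  =>  a a a a   (applied A -> a)
Final yield: a a a a
Total rewrite steps: 7

7


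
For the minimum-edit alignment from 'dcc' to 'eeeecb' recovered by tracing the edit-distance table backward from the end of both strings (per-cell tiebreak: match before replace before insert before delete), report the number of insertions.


Edit distance = 5. Backtracking from cell (3, 6) with preference match > replace > insert > delete,
then listing the resulting alignment 'dcc' -> 'eeeecb' left to right:
  Step 1: insert 'e' [insertion #1]
  Step 2: insert 'e' [insertion #2]
  Step 3: insert 'e' [insertion #3]
  Step 4: replace d->e
  Step 5: keep 'c'
  Step 6: replace c->b
Total insertions: 3

3


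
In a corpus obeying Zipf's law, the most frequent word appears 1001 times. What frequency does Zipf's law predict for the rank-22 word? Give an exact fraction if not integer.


Zipf's law: freq(rank) = f1 / rank
f1 = 1001, rank = 22
freq = 1001 / 22
GCD(1001, 22) = 11
Simplified: 91/2

91/2


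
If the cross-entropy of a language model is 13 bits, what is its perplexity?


Perplexity formula: PP = 2^H
H = 13
PP = 2^13
PP = 2^13 = 8192

8192


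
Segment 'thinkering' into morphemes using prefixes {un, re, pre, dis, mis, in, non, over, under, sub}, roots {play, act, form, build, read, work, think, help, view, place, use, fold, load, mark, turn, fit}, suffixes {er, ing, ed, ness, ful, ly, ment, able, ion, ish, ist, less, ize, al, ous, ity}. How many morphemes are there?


Segmenting 'thinkering' against the inventory:
  'think' -> root (morpheme 1)
  'er' -> suffix (morpheme 2)
  'ing' -> suffix (morpheme 3)
Total morphemes: 3

3


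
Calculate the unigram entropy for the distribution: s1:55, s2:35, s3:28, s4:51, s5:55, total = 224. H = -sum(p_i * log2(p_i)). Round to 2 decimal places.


Computing entropy H = -sum(p_i * log2(p_i)):
  s1: p = 55/224 = 0.2455, -p*log2(p) = 0.4975
  s2: p = 35/224 = 0.1562, -p*log2(p) = 0.4184
  s3: p = 28/224 = 0.1250, -p*log2(p) = 0.3750
  s4: p = 51/224 = 0.2277, -p*log2(p) = 0.4861
  s5: p = 55/224 = 0.2455, -p*log2(p) = 0.4975
H = sum of terms = 2.2745
Rounded to 2 decimals: 2.27

2.27


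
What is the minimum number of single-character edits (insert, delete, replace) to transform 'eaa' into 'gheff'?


Building DP table for s1='eaa' (len 3) and s2='gheff' (len 5):
       g  h  e  f  f
    0  1  2  3  4  5
  e 1  1  2  2  3  4
  a 2  2  2  3  3  4
  a 3  3  3  3  4  4
Edit distance = dp[3][5] = 4

4


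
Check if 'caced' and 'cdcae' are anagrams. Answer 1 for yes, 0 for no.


Sort characters of 'caced': 'accde'
Sort characters of 'cdcae': 'accde'
Sorted forms match -> they ARE anagrams
Result: 1

1


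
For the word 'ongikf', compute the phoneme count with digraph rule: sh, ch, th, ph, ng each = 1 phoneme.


Parsing 'ongikf' greedily, digraphs first:
  'o' -> vowel phoneme (phonemes so far: 1)
  'ng' -> digraph (1 consonant phoneme) (phonemes so far: 2)
  'i' -> vowel phoneme (phonemes so far: 3)
  'k' -> consonant phoneme (phonemes so far: 4)
  'f' -> consonant phoneme (phonemes so far: 5)
Total phonemes: 5

5


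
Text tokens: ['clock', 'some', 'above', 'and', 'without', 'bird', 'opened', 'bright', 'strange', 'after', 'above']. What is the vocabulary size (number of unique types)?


Listing all tokens and tracking unique types:
  Token 1: 'clock' -> NEW (unique so far: 1)
  Token 2: 'some' -> NEW (unique so far: 2)
  Token 3: 'above' -> NEW (unique so far: 3)
  Token 4: 'and' -> NEW (unique so far: 4)
  Token 5: 'without' -> NEW (unique so far: 5)
  Token 6: 'bird' -> NEW (unique so far: 6)
  Token 7: 'opened' -> NEW (unique so far: 7)
  Token 8: 'bright' -> NEW (unique so far: 8)
  Token 9: 'strange' -> NEW (unique so far: 9)
  Token 10: 'after' -> NEW (unique so far: 10)
  Token 11: 'above' -> duplicate (unique so far: 10)
Unique types: ('above', 'after', 'and', 'bird', 'bright', 'clock', 'opened', 'some', 'strange', 'without')
Vocabulary size: 10

10


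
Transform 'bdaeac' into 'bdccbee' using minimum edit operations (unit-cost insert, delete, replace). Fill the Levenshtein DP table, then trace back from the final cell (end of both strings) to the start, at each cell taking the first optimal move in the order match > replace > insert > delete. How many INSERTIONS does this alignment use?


Edit distance = 5. Backtracking from cell (6, 7) with preference match > replace > insert > delete,
then listing the resulting alignment 'bdaeac' -> 'bdccbee' left to right:
  Step 1: keep 'b'
  Step 2: keep 'd'
  Step 3: insert 'c' [insertion #1]
  Step 4: replace a->c
  Step 5: replace e->b
  Step 6: replace a->e
  Step 7: replace c->e
Total insertions: 1

1


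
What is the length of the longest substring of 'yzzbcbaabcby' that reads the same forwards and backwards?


Scanning 'yzzbcbaabcby' for palindromic substrings.
Substring at positions 3-10: 'bcbaabcb'.
Check: reverse('bcbaabcb') = 'bcbaabcb' -> palindrome confirmed.
Neighbouring characters ('z' / 'y') break symmetry, so it cannot extend further.
No longer palindromic substring exists; longest length = 8

8


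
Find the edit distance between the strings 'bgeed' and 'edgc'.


Building DP table for s1='bgeed' (len 5) and s2='edgc' (len 4):
       e  d  g  c
    0  1  2  3  4
  b 1  1  2  3  4
  g 2  2  2  2  3
  e 3  2  3  3  3
  e 4  3  3  4  4
  d 5  4  3  4  5
Edit distance = dp[5][4] = 5

5


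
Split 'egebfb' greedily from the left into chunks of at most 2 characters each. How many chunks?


'egebfb' has 6 characters.
Chunking with max size 2:
  Chunk 1: 'eg' (positions 0-1)
  Chunk 2: 'eb' (positions 2-3)
  Chunk 3: 'fb' (positions 4-5)
Total chunks: ceil(6 / 2) = 3

3


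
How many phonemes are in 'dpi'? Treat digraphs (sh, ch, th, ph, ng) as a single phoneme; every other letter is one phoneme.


Parsing 'dpi' greedily, digraphs first:
  'd' -> consonant phoneme (phonemes so far: 1)
  'p' -> consonant phoneme (phonemes so far: 2)
  'i' -> vowel phoneme (phonemes so far: 3)
Total phonemes: 3

3


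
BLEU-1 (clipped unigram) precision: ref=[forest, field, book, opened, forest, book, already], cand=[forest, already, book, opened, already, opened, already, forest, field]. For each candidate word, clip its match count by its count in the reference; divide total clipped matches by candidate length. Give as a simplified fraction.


Reference word counts: {'already': 1, 'book': 2, 'field': 1, 'forest': 2, 'opened': 1}
Checking each candidate word (with clipping):
  'forest' -> in reference (ref count 2, used 1/2) -> match (matches: 1)
  'already' -> in reference (ref count 1, used 1/1) -> match (matches: 2)
  'book' -> in reference (ref count 2, used 1/2) -> match (matches: 3)
  'opened' -> in reference (ref count 1, used 1/1) -> match (matches: 4)
  'already' -> ref count 1 already used up (1/1) -> clipped, no match (matches: 4)
  'opened' -> ref count 1 already used up (1/1) -> clipped, no match (matches: 4)
  'already' -> ref count 1 already used up (1/1) -> clipped, no match (matches: 4)
  'forest' -> in reference (ref count 2, used 2/2) -> match (matches: 5)
  'field' -> in reference (ref count 1, used 1/1) -> match (matches: 6)
Clipped matches: 6, Candidate length: 9
Precision = 6/9 = 2/3

2/3


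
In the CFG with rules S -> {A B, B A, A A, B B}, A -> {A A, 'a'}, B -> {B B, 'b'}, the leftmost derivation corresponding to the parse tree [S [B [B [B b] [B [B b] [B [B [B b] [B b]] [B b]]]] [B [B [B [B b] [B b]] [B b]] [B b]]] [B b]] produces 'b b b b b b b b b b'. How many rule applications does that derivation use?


Every bracketed nonterminal node [X ...] in the tree is produced by exactly one rule application.
Reading the tree off as a leftmost derivation:
  Step 1: S  =>  B B   (applied S -> B B)
  Step 2: B B  =>  B B B   (applied B -> B B)
  Step 3: B B B  =>  B B B B   (applied B -> B B)
  Step 4: B B B B  =>  b B B B   (applied B -> b)
  Step 5: b B B B  =>  b B B B B   (applied B -> B B)
  Step 6: b B B B B  =>  b b B B B   (applied B -> b)
  Step 7: b b B B B  =>  b b B B B B   (applied B -> B B)
  Step 8: b b B B B B  =>  b b B B B B B   (applied B -> B B)
  Step 9: b b B B B B B  =>  b b b B B B B   (applied B -> b)
  Step 10: b b b B B B B  =>  b b b b B B B   (applied B -> b)
  Step 11: b b b b B B B  =>  b b b b b B B   (applied B -> b)
  Step 12: b b b b b B B  =>  b b b b b B B B   (applied B -> B B)
  Step 13: b b b b b B B B  =>  b b b b b B B B B   (applied B -> B B)
  Step 14: b b b b b B B B B  =>  b b b b b B B B B B   (applied B -> B B)
  Step 15: b b b b b B B B B B  =>  b b b b b b B B B B   (applied B -> b)
  Step 16: b b b b b b B B B B  =>  b b b b b b b B B B   (applied B -> b)
  Step 17: b b b b b b b B B B  =>  b b b b b b b b B B   (applied B -> b)
  Step 18: b b b b b b b b B B  =>  b b b b b b b b b B   (applied B -> b)
  Step 19: b b b b b b b b b B  =>  b b b b b b b b b b   (applied B -> b)
Final yield: b b b b b b b b b b
Total rewrite steps: 19

19


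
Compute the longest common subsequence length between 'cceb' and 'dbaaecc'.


DP table for LCS of 'cceb' and 'dbaaecc':
       d  b  a  a  e  c  c
    0  0  0  0  0  0  0  0
  c 0  0  0  0  0  0  1  1
  c 0  0  0  0  0  0  1  2
  e 0  0  0  0  0  1  1  2
  b 0  0  1  1  1  1  1  2
LCS: 'cc'
LCS length = 2

2


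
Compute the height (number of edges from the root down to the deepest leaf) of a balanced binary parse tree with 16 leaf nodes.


In a balanced binary tree with n leaves the deepest leaf is ceil(log2(n)) edges below the root.
log2(16) = 4.0000
ceil(4.0000) = 4
height (edges) = 4

4


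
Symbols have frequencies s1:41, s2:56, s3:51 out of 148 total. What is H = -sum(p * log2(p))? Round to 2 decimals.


Computing entropy H = -sum(p_i * log2(p_i)):
  s1: p = 41/148 = 0.2770, -p*log2(p) = 0.5130
  s2: p = 56/148 = 0.3784, -p*log2(p) = 0.5305
  s3: p = 51/148 = 0.3446, -p*log2(p) = 0.5297
H = sum of terms = 1.5732
Rounded to 2 decimals: 1.57

1.57


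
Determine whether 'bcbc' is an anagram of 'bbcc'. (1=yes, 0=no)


Sort characters of 'bcbc': 'bbcc'
Sort characters of 'bbcc': 'bbcc'
Sorted forms match -> they ARE anagrams
Result: 1

1


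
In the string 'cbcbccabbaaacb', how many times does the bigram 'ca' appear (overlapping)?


Scanning 'cbcbccabbaaacb' for bigram 'ca':
  Position 0: 'cb' -> no
  Position 1: 'bc' -> no
  Position 2: 'cb' -> no
  Position 3: 'bc' -> no
  Position 4: 'cc' -> no
  Position 5: 'ca' -> MATCH
  Position 6: 'ab' -> no
  Position 7: 'bb' -> no
  Position 8: 'ba' -> no
  Position 9: 'aa' -> no
  Position 10: 'aa' -> no
  Position 11: 'ac' -> no
  Position 12: 'cb' -> no
Total matches: 1

1


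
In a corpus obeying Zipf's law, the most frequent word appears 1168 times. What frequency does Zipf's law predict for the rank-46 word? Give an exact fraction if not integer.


Zipf's law: freq(rank) = f1 / rank
f1 = 1168, rank = 46
freq = 1168 / 46
GCD(1168, 46) = 2
Simplified: 584/23

584/23


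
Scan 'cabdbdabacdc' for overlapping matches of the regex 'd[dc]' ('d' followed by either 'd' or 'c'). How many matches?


Pattern: d[dc] means 'd' followed by either 'd' or 'c'.
Scanning 'cabdbdabacdc' position-by-position:
  Pos 0: window 'ca' -> no
  Pos 1: window 'ab' -> no
  Pos 2: window 'bd' -> no
  Pos 3: window 'db' -> no
  Pos 4: window 'bd' -> no
  Pos 5: window 'da' -> no
  Pos 6: window 'ab' -> no
  Pos 7: window 'ba' -> no
  Pos 8: window 'ac' -> no
  Pos 9: window 'cd' -> no
  Pos 10: window 'dc' -> MATCH
  Pos 11: window 'c' -> no
Total matches: 1

1


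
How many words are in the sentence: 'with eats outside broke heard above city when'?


Counting words by splitting on spaces:
  Word 1: 'with'
  Word 2: 'eats'
  Word 3: 'outside'
  Word 4: 'broke'
  Word 5: 'heard'
  Word 6: 'above'
  Word 7: 'city'
  Word 8: 'when'
Total words: 8

8


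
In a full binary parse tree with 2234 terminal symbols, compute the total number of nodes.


Leaf nodes (terminals): 2234
Internal nodes = n - 1 = 2234 - 1 = 2233
Total = leaves + internal = 2234 + 2233 = 4467

4467


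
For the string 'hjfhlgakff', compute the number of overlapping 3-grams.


String 'hjfhlgakff' has length L = 10.
Number of overlapping n-grams = L - n + 1
Substituting: 10 - 3 + 1 = 8

8


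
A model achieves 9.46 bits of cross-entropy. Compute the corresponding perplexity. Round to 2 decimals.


Perplexity formula: PP = 2^H
H = 9.46
PP = 2^9.46
Decompose: 2^9.46 = 2^9 * 2^0.46
2^9 = 512, 2^0.46 ~ 1.3755418
PP ~ 512 * 1.3755418 = 704.2774016
Rounded to 2 decimals: 704.28

704.28


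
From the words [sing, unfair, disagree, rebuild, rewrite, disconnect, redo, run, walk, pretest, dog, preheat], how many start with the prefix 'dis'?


Checking each word for prefix 'dis':
  'sing' -> no (count: 0)
  'unfair' -> no (count: 0)
  'disagree' -> YES, starts with 'dis' (count: 1)
  'rebuild' -> no (count: 1)
  'rewrite' -> no (count: 1)
  'disconnect' -> YES, starts with 'dis' (count: 2)
  'redo' -> no (count: 2)
  'run' -> no (count: 2)
  'walk' -> no (count: 2)
  'pretest' -> no (count: 2)
  'dog' -> no (count: 2)
  'preheat' -> no (count: 2)
Total with prefix 'dis': 2

2


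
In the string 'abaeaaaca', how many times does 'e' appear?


Scanning 'abaeaaaca' for 'e':
  Position 3: 'e' -> MATCH (count: 1)
Total occurrences of 'e': 1

1


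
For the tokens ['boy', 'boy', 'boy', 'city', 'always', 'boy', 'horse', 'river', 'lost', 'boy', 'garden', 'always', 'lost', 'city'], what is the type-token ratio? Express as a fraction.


Tokens: 14
Unique types: ('always', 'boy', 'city', 'garden', 'horse', 'lost', 'river') = 7
TTR = 7/14
Simplify: divide both by 7 -> 1/2
TTR = 1/2

1/2


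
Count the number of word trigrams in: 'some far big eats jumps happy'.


Word trigrams from [6] words:
  Trigram 1: (some far big)
  Trigram 2: (far big eats)
  Trigram 3: (big eats jumps)
  Trigram 4: (eats jumps happy)
Total word trigrams: 6 - 2 = 4

4


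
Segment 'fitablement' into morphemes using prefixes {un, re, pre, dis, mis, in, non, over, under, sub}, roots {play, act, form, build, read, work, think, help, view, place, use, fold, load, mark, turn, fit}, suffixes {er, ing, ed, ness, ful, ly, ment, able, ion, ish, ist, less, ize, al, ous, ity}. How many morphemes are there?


Segmenting 'fitablement' against the inventory:
  'fit' -> root (morpheme 1)
  'able' -> suffix (morpheme 2)
  'ment' -> suffix (morpheme 3)
Total morphemes: 3

3


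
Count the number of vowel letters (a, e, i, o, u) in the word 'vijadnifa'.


Scanning each character of 'vijadnifa':
  Position 1: 'v' -> consonant (running count: 0)
  Position 2: 'i' -> vowel (running count: 1)
  Position 3: 'j' -> consonant (running count: 1)
  Position 4: 'a' -> vowel (running count: 2)
  Position 5: 'd' -> consonant (running count: 2)
  Position 6: 'n' -> consonant (running count: 2)
  Position 7: 'i' -> vowel (running count: 3)
  Position 8: 'f' -> consonant (running count: 3)
  Position 9: 'a' -> vowel (running count: 4)
Total vowels: 4

4


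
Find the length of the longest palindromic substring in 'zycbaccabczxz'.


Scanning 'zycbaccabczxz' for palindromic substrings.
Substring at positions 2-9: 'cbaccabc'.
Check: reverse('cbaccabc') = 'cbaccabc' -> palindrome confirmed.
Neighbouring characters ('y' / 'z') break symmetry, so it cannot extend further.
No longer palindromic substring exists; longest length = 8

8


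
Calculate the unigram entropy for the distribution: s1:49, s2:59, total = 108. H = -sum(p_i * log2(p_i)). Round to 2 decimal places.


Computing entropy H = -sum(p_i * log2(p_i)):
  s1: p = 49/108 = 0.4537, -p*log2(p) = 0.5173
  s2: p = 59/108 = 0.5463, -p*log2(p) = 0.4765
H = sum of terms = 0.9938
Rounded to 2 decimals: 0.99

0.99


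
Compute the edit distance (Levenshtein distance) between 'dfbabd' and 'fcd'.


Building DP table for s1='dfbabd' (len 6) and s2='fcd' (len 3):
       f  c  d
    0  1  2  3
  d 1  1  2  2
  f 2  1  2  3
  b 3  2  2  3
  a 4  3  3  3
  b 5  4  4  4
  d 6  5  5  4
Edit distance = dp[6][3] = 4

4


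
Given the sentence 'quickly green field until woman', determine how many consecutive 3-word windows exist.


Word trigrams from [5] words:
  Trigram 1: (quickly green field)
  Trigram 2: (green field until)
  Trigram 3: (field until woman)
Total word trigrams: 5 - 2 = 3

3


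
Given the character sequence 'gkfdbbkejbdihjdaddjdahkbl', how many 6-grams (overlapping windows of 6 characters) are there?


String 'gkfdbbkejbdihjdaddjdahkbl' has length L = 25.
Number of overlapping n-grams = L - n + 1
Substituting: 25 - 6 + 1 = 20

20


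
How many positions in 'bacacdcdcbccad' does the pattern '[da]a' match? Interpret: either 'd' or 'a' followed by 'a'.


Pattern: [da]a means either 'd' or 'a' followed by 'a'.
Scanning 'bacacdcdcbccad' position-by-position:
  Pos 0: window 'ba' -> no
  Pos 1: window 'ac' -> no
  Pos 2: window 'ca' -> no
  Pos 3: window 'ac' -> no
  Pos 4: window 'cd' -> no
  Pos 5: window 'dc' -> no
  Pos 6: window 'cd' -> no
  Pos 7: window 'dc' -> no
  Pos 8: window 'cb' -> no
  Pos 9: window 'bc' -> no
  Pos 10: window 'cc' -> no
  Pos 11: window 'ca' -> no
  Pos 12: window 'ad' -> no
  Pos 13: window 'd' -> no
Total matches: 0

0


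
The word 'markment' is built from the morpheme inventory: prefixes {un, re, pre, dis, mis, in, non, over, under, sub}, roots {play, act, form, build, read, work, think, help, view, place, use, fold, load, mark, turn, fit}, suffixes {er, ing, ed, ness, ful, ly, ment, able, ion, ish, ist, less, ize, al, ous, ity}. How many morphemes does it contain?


Segmenting 'markment' against the inventory:
  'mark' -> root (morpheme 1)
  'ment' -> suffix (morpheme 2)
Total morphemes: 2

2


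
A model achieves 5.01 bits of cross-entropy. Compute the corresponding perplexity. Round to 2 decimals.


Perplexity formula: PP = 2^H
H = 5.01
PP = 2^5.01
Decompose: 2^5.01 = 2^5 * 2^0.01
2^5 = 32, 2^0.01 ~ 1.0069556
PP ~ 32 * 1.0069556 = 32.2225792
Rounded to 2 decimals: 32.22

32.22


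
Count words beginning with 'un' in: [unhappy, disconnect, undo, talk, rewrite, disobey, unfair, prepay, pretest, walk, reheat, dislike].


Checking each word for prefix 'un':
  'unhappy' -> YES, starts with 'un' (count: 1)
  'disconnect' -> no (count: 1)
  'undo' -> YES, starts with 'un' (count: 2)
  'talk' -> no (count: 2)
  'rewrite' -> no (count: 2)
  'disobey' -> no (count: 2)
  'unfair' -> YES, starts with 'un' (count: 3)
  'prepay' -> no (count: 3)
  'pretest' -> no (count: 3)
  'walk' -> no (count: 3)
  'reheat' -> no (count: 3)
  'dislike' -> no (count: 3)
Total with prefix 'un': 3

3


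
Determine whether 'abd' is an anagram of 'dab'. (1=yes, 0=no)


Sort characters of 'abd': 'abd'
Sort characters of 'dab': 'abd'
Sorted forms match -> they ARE anagrams
Result: 1

1


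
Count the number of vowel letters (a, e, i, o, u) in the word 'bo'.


Scanning each character of 'bo':
  Position 1: 'b' -> consonant (running count: 0)
  Position 2: 'o' -> vowel (running count: 1)
Total vowels: 1

1


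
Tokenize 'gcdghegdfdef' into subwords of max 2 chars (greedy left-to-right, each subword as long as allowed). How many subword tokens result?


'gcdghegdfdef' has 12 characters.
Chunking with max size 2:
  Chunk 1: 'gc' (positions 0-1)
  Chunk 2: 'dg' (positions 2-3)
  Chunk 3: 'he' (positions 4-5)
  Chunk 4: 'gd' (positions 6-7)
  Chunk 5: 'fd' (positions 8-9)
  Chunk 6: 'ef' (positions 10-11)
Total chunks: ceil(12 / 2) = 6

6


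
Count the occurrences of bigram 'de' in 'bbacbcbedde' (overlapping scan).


Scanning 'bbacbcbedde' for bigram 'de':
  Position 0: 'bb' -> no
  Position 1: 'ba' -> no
  Position 2: 'ac' -> no
  Position 3: 'cb' -> no
  Position 4: 'bc' -> no
  Position 5: 'cb' -> no
  Position 6: 'be' -> no
  Position 7: 'ed' -> no
  Position 8: 'dd' -> no
  Position 9: 'de' -> MATCH
Total matches: 1

1


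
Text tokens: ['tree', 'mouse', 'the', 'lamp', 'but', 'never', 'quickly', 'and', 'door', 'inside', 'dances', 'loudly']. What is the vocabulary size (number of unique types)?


Listing all tokens and tracking unique types:
  Token 1: 'tree' -> NEW (unique so far: 1)
  Token 2: 'mouse' -> NEW (unique so far: 2)
  Token 3: 'the' -> NEW (unique so far: 3)
  Token 4: 'lamp' -> NEW (unique so far: 4)
  Token 5: 'but' -> NEW (unique so far: 5)
  Token 6: 'never' -> NEW (unique so far: 6)
  Token 7: 'quickly' -> NEW (unique so far: 7)
  Token 8: 'and' -> NEW (unique so far: 8)
  Token 9: 'door' -> NEW (unique so far: 9)
  Token 10: 'inside' -> NEW (unique so far: 10)
  Token 11: 'dances' -> NEW (unique so far: 11)
  Token 12: 'loudly' -> NEW (unique so far: 12)
Unique types: ('and', 'but', 'dances', 'door', 'inside', 'lamp', 'loudly', 'mouse', 'never', 'quickly', 'the', 'tree')
Vocabulary size: 12

12


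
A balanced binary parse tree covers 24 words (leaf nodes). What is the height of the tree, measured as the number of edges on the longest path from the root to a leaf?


In a balanced binary tree with n leaves the deepest leaf is ceil(log2(n)) edges below the root.
log2(24) = 4.5850
ceil(4.5850) = 5
height (edges) = 5

5


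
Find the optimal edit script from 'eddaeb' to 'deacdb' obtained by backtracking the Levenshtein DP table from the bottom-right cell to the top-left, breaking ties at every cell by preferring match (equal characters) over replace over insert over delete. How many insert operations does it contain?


Edit distance = 4. Backtracking from cell (6, 6) with preference match > replace > insert > delete,
then listing the resulting alignment 'eddaeb' -> 'deacdb' left to right:
  Step 1: delete 'e'
  Step 2: keep 'd'
  Step 3: replace d->e
  Step 4: keep 'a'
  Step 5: insert 'c' [insertion #1]
  Step 6: replace e->d
  Step 7: keep 'b'
Total insertions: 1

1


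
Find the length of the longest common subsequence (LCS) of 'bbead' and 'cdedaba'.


DP table for LCS of 'bbead' and 'cdedaba':
       c  d  e  d  a  b  a
    0  0  0  0  0  0  0  0
  b 0  0  0  0  0  0  1  1
  b 0  0  0  0  0  0  1  1
  e 0  0  0  1  1  1  1  1
  a 0  0  0  1  1  2  2  2
  d 0  0  1  1  2  2  2  2
LCS: 'ba'
LCS length = 2

2


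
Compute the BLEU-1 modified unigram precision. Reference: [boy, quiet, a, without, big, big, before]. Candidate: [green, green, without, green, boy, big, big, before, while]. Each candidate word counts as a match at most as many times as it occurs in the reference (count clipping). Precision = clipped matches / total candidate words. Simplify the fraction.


Reference word counts: {'a': 1, 'before': 1, 'big': 2, 'boy': 1, 'quiet': 1, 'without': 1}
Checking each candidate word (with clipping):
  'green' -> not in reference -> no match (matches: 0)
  'green' -> not in reference -> no match (matches: 0)
  'without' -> in reference (ref count 1, used 1/1) -> match (matches: 1)
  'green' -> not in reference -> no match (matches: 1)
  'boy' -> in reference (ref count 1, used 1/1) -> match (matches: 2)
  'big' -> in reference (ref count 2, used 1/2) -> match (matches: 3)
  'big' -> in reference (ref count 2, used 2/2) -> match (matches: 4)
  'before' -> in reference (ref count 1, used 1/1) -> match (matches: 5)
  'while' -> not in reference -> no match (matches: 5)
Clipped matches: 5, Candidate length: 9
Precision = 5/9

5/9


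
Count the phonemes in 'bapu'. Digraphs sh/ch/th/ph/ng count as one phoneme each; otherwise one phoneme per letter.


Parsing 'bapu' greedily, digraphs first:
  'b' -> consonant phoneme (phonemes so far: 1)
  'a' -> vowel phoneme (phonemes so far: 2)
  'p' -> consonant phoneme (phonemes so far: 3)
  'u' -> vowel phoneme (phonemes so far: 4)
Total phonemes: 4

4


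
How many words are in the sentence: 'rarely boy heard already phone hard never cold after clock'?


Counting words by splitting on spaces:
  Word 1: 'rarely'
  Word 2: 'boy'
  Word 3: 'heard'
  Word 4: 'already'
  Word 5: 'phone'
  Word 6: 'hard'
  Word 7: 'never'
  Word 8: 'cold'
  Word 9: 'after'
  Word 10: 'clock'
Total words: 10

10


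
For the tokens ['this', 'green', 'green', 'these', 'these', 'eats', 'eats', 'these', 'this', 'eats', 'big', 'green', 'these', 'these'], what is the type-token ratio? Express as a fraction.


Tokens: 14
Unique types: ('big', 'eats', 'green', 'these', 'this') = 5
TTR = 5/14
Already in lowest terms.

5/14


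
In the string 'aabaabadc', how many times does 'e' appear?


Scanning 'aabaabadc' for 'e':
  No matches found.
Total occurrences of 'e': 0

0


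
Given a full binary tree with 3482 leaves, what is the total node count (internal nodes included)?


Leaf nodes (terminals): 3482
Internal nodes = n - 1 = 3482 - 1 = 3481
Total = leaves + internal = 3482 + 3481 = 6963

6963


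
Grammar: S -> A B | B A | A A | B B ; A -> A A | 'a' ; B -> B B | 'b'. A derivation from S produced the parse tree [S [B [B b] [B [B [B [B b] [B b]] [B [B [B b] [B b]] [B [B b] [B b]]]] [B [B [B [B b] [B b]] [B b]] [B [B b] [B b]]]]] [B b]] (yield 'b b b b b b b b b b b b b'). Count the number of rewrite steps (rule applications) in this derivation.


Every bracketed nonterminal node [X ...] in the tree is produced by exactly one rule application.
Reading the tree off as a leftmost derivation:
  Step 1: S  =>  B B   (applied S -> B B)
  Step 2: B B  =>  B B B   (applied B -> B B)
  Step 3: B B B  =>  b B B   (applied B -> b)
  Step 4: b B B  =>  b B B B   (applied B -> B B)
  Step 5: b B B B  =>  b B B B B   (applied B -> B B)
  Step 6: b B B B B  =>  b B B B B B   (applied B -> B B)
  Step 7: b B B B B B  =>  b b B B B B   (applied B -> b)
  Step 8: b b B B B B  =>  b b b B B B   (applied B -> b)
  Step 9: b b b B B B  =>  b b b B B B B   (applied B -> B B)
  Step 10: b b b B B B B  =>  b b b B B B B B   (applied B -> B B)
  Step 11: b b b B B B B B  =>  b b b b B B B B   (applied B -> b)
  Step 12: b b b b B B B B  =>  b b b b b B B B   (applied B -> b)
  Step 13: b b b b b B B B  =>  b b b b b B B B B   (applied B -> B B)
  Step 14: b b b b b B B B B  =>  b b b b b b B B B   (applied B -> b)
  Step 15: b b b b b b B B B  =>  b b b b b b b B B   (applied B -> b)
  Step 16: b b b b b b b B B  =>  b b b b b b b B B B   (applied B -> B B)
  Step 17: b b b b b b b B B B  =>  b b b b b b b B B B B   (applied B -> B B)
  Step 18: b b b b b b b B B B B  =>  b b b b b b b B B B B B   (applied B -> B B)
  Step 19: b b b b b b b B B B B B  =>  b b b b b b b b B B B B   (applied B -> b)
  Step 20: b b b b b b b b B B B B  =>  b b b b b b b b b B B B   (applied B -> b)
  Step 21: b b b b b b b b b B B B  =>  b b b b b b b b b b B B   (applied B -> b)
  Step 22: b b b b b b b b b b B B  =>  b b b b b b b b b b B B B   (applied B -> B B)
  Step 23: b b b b b b b b b b B B B  =>  b b b b b b b b b b b B B   (applied B -> b)
  Step 24: b b b b b b b b b b b B B  =>  b b b b b b b b b b b b B   (applied B -> b)
  Step 25: b b b b b b b b b b b b B  =>  b b b b b b b b b b b b b   (applied B -> b)
Final yield: b b b b b b b b b b b b b
Total rewrite steps: 25

25


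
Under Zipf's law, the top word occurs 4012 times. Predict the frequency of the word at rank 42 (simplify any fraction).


Zipf's law: freq(rank) = f1 / rank
f1 = 4012, rank = 42
freq = 4012 / 42
GCD(4012, 42) = 2
Simplified: 2006/21

2006/21


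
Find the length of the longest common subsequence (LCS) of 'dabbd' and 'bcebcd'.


DP table for LCS of 'dabbd' and 'bcebcd':
       b  c  e  b  c  d
    0  0  0  0  0  0  0
  d 0  0  0  0  0  0  1
  a 0  0  0  0  0  0  1
  b 0  1  1  1  1  1  1
  b 0  1  1  1  2  2  2
  d 0  1  1  1  2  2  3
LCS: 'bbd'
LCS length = 3

3


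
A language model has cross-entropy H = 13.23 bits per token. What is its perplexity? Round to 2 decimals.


Perplexity formula: PP = 2^H
H = 13.23
PP = 2^13.23
Decompose: 2^13.23 = 2^13 * 2^0.23
2^13 = 8192, 2^0.23 ~ 1.1728349
PP ~ 8192 * 1.1728349 = 9607.8635008
Rounded to 2 decimals: 9607.86

9607.86


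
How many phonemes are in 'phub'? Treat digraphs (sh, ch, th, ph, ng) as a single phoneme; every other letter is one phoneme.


Parsing 'phub' greedily, digraphs first:
  'ph' -> digraph (1 consonant phoneme) (phonemes so far: 1)
  'u' -> vowel phoneme (phonemes so far: 2)
  'b' -> consonant phoneme (phonemes so far: 3)
Total phonemes: 3

3


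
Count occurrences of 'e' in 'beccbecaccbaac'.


Scanning 'beccbecaccbaac' for 'e':
  Position 1: 'e' -> MATCH (count: 1)
  Position 5: 'e' -> MATCH (count: 2)
Total occurrences of 'e': 2

2


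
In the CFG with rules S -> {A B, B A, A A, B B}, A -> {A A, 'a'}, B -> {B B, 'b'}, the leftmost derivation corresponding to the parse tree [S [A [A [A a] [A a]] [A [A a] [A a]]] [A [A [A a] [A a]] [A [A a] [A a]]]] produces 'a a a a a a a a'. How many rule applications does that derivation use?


Every bracketed nonterminal node [X ...] in the tree is produced by exactly one rule application.
Reading the tree off as a leftmost derivation:
  Step 1: S  =>  A A   (applied S -> A A)
  Step 2: A A  =>  A A A   (applied A -> A A)
  Step 3: A A A  =>  A A A A   (applied A -> A A)
  Step 4: A A A A  =>  a A A A   (applied A -> a)
  Step 5: a A A A  =>  a a A A   (applied A -> a)
  Step 6: a a A A  =>  a a A A A   (applied A -> A A)
  Step 7: a a A A A  =>  a a a A A   (applied A -> a)
  Step 8: a a a A A  =>  a a a a A   (applied A -> a)
  Step 9: a a a a A  =>  a a a a A A   (applied A -> A A)
  Step 10: a a a a A A  =>  a a a a A A A   (applied A -> A A)
  Step 11: a a a a A A A  =>  a a a a a A A   (applied A -> a)
  Step 12: a a a a a A A  =>  a a a a a a A   (applied A -> a)
  Step 13: a a a a a a A  =>  a a a a a a A A   (applied A -> A A)
  Step 14: a a a a a a A A  =>  a a a a a a a A   (applied A -> a)
  Step 15: a a a a a a a A  =>  a a a a a a a a   (applied A -> a)
Final yield: a a a a a a a a
Total rewrite steps: 15

15


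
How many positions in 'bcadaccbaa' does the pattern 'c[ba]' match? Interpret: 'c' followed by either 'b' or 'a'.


Pattern: c[ba] means 'c' followed by either 'b' or 'a'.
Scanning 'bcadaccbaa' position-by-position:
  Pos 0: window 'bc' -> no
  Pos 1: window 'ca' -> MATCH
  Pos 2: window 'ad' -> no
  Pos 3: window 'da' -> no
  Pos 4: window 'ac' -> no
  Pos 5: window 'cc' -> no
  Pos 6: window 'cb' -> MATCH
  Pos 7: window 'ba' -> no
  Pos 8: window 'aa' -> no
  Pos 9: window 'a' -> no
Total matches: 2

2


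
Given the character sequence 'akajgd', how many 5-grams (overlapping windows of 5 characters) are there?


String 'akajgd' has length L = 6.
Number of overlapping n-grams = L - n + 1
Substituting: 6 - 5 + 1 = 2

2


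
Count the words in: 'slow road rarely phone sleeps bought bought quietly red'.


Counting words by splitting on spaces:
  Word 1: 'slow'
  Word 2: 'road'
  Word 3: 'rarely'
  Word 4: 'phone'
  Word 5: 'sleeps'
  Word 6: 'bought'
  Word 7: 'bought'
  Word 8: 'quietly'
  Word 9: 'red'
Total words: 9

9


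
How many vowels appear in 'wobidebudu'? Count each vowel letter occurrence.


Scanning each character of 'wobidebudu':
  Position 1: 'w' -> consonant (running count: 0)
  Position 2: 'o' -> vowel (running count: 1)
  Position 3: 'b' -> consonant (running count: 1)
  Position 4: 'i' -> vowel (running count: 2)
  Position 5: 'd' -> consonant (running count: 2)
  Position 6: 'e' -> vowel (running count: 3)
  Position 7: 'b' -> consonant (running count: 3)
  Position 8: 'u' -> vowel (running count: 4)
  Position 9: 'd' -> consonant (running count: 4)
  Position 10: 'u' -> vowel (running count: 5)
Total vowels: 5

5


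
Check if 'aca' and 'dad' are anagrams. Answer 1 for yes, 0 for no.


Sort characters of 'aca': 'aac'
Sort characters of 'dad': 'add'
Sorted forms differ -> they are NOT anagrams
Result: 0

0


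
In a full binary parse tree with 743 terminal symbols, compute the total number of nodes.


Leaf nodes (terminals): 743
Internal nodes = n - 1 = 743 - 1 = 742
Total = leaves + internal = 743 + 742 = 1485

1485


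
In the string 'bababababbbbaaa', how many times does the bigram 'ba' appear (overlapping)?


Scanning 'bababababbbbaaa' for bigram 'ba':
  Position 0: 'ba' -> MATCH
  Position 1: 'ab' -> no
  Position 2: 'ba' -> MATCH
  Position 3: 'ab' -> no
  Position 4: 'ba' -> MATCH
  Position 5: 'ab' -> no
  Position 6: 'ba' -> MATCH
  Position 7: 'ab' -> no
  Position 8: 'bb' -> no
  Position 9: 'bb' -> no
  Position 10: 'bb' -> no
  Position 11: 'ba' -> MATCH
  Position 12: 'aa' -> no
  Position 13: 'aa' -> no
Total matches: 5

5


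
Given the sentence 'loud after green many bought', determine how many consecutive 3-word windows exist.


Word trigrams from [5] words:
  Trigram 1: (loud after green)
  Trigram 2: (after green many)
  Trigram 3: (green many bought)
Total word trigrams: 5 - 2 = 3

3


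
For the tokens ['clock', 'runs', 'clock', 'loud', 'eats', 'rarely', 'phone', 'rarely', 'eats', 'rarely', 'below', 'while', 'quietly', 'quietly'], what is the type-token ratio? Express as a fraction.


Tokens: 14
Unique types: ('below', 'clock', 'eats', 'loud', 'phone', 'quietly', 'rarely', 'runs', 'while') = 9
TTR = 9/14
Already in lowest terms.

9/14


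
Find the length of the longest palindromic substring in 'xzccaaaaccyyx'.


Scanning 'xzccaaaaccyyx' for palindromic substrings.
Substring at positions 2-9: 'ccaaaacc'.
Check: reverse('ccaaaacc') = 'ccaaaacc' -> palindrome confirmed.
Neighbouring characters ('z' / 'y') break symmetry, so it cannot extend further.
No longer palindromic substring exists; longest length = 8

8


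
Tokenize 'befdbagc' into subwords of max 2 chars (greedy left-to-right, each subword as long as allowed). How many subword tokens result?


'befdbagc' has 8 characters.
Chunking with max size 2:
  Chunk 1: 'be' (positions 0-1)
  Chunk 2: 'fd' (positions 2-3)
  Chunk 3: 'ba' (positions 4-5)
  Chunk 4: 'gc' (positions 6-7)
Total chunks: ceil(8 / 2) = 4

4


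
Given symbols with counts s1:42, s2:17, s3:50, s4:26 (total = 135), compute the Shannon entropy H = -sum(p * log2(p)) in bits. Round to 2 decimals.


Computing entropy H = -sum(p_i * log2(p_i)):
  s1: p = 42/135 = 0.3111, -p*log2(p) = 0.5241
  s2: p = 17/135 = 0.1259, -p*log2(p) = 0.3764
  s3: p = 50/135 = 0.3704, -p*log2(p) = 0.5307
  s4: p = 26/135 = 0.1926, -p*log2(p) = 0.4577
H = sum of terms = 1.8889
Rounded to 2 decimals: 1.89

1.89


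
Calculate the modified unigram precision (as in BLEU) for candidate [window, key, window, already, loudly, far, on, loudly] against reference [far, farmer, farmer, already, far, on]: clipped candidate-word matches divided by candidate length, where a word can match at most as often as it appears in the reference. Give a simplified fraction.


Reference word counts: {'already': 1, 'far': 2, 'farmer': 2, 'on': 1}
Checking each candidate word (with clipping):
  'window' -> not in reference -> no match (matches: 0)
  'key' -> not in reference -> no match (matches: 0)
  'window' -> not in reference -> no match (matches: 0)
  'already' -> in reference (ref count 1, used 1/1) -> match (matches: 1)
  'loudly' -> not in reference -> no match (matches: 1)
  'far' -> in reference (ref count 2, used 1/2) -> match (matches: 2)
  'on' -> in reference (ref count 1, used 1/1) -> match (matches: 3)
  'loudly' -> not in reference -> no match (matches: 3)
Clipped matches: 3, Candidate length: 8
Precision = 3/8

3/8


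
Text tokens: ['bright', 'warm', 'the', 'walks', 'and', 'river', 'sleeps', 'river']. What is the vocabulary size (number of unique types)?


Listing all tokens and tracking unique types:
  Token 1: 'bright' -> NEW (unique so far: 1)
  Token 2: 'warm' -> NEW (unique so far: 2)
  Token 3: 'the' -> NEW (unique so far: 3)
  Token 4: 'walks' -> NEW (unique so far: 4)
  Token 5: 'and' -> NEW (unique so far: 5)
  Token 6: 'river' -> NEW (unique so far: 6)
  Token 7: 'sleeps' -> NEW (unique so far: 7)
  Token 8: 'river' -> duplicate (unique so far: 7)
Unique types: ('and', 'bright', 'river', 'sleeps', 'the', 'walks', 'warm')
Vocabulary size: 7

7


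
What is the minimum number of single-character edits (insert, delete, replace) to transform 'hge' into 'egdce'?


Building DP table for s1='hge' (len 3) and s2='egdce' (len 5):
       e  g  d  c  e
    0  1  2  3  4  5
  h 1  1  2  3  4  5
  g 2  2  1  2  3  4
  e 3  2  2  2  3  3
Edit distance = dp[3][5] = 3

3


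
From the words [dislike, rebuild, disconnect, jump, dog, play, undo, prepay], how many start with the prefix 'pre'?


Checking each word for prefix 'pre':
  'dislike' -> no (count: 0)
  'rebuild' -> no (count: 0)
  'disconnect' -> no (count: 0)
  'jump' -> no (count: 0)
  'dog' -> no (count: 0)
  'play' -> no (count: 0)
  'undo' -> no (count: 0)
  'prepay' -> YES, starts with 'pre' (count: 1)
Total with prefix 'pre': 1

1


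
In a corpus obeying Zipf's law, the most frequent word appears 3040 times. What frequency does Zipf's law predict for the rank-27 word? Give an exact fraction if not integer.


Zipf's law: freq(rank) = f1 / rank
f1 = 3040, rank = 27
freq = 3040 / 27
GCD(3040, 27) = 1
Simplified: 3040/27

3040/27


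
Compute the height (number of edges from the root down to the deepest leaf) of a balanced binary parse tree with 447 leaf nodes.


In a balanced binary tree with n leaves the deepest leaf is ceil(log2(n)) edges below the root.
log2(447) = 8.8041
ceil(8.8041) = 9
height (edges) = 9

9
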